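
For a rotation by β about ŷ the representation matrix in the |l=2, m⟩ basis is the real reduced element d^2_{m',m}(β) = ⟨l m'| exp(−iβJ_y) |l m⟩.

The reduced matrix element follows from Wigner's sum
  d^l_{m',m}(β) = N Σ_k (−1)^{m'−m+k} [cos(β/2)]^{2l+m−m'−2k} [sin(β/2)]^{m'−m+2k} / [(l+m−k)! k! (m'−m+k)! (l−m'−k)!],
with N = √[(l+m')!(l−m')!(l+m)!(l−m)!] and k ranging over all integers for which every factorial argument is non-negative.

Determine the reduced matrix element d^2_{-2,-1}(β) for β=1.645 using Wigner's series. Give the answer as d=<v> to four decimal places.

d^2_{-2,-1}(β=1.645) via Wigner's sum:
With c≡cos(β/2)=0.680391 and s≡sin(β/2)=0.732849, N=[1·24·1·6]^{1/2}=12.000000
Admissible k: 1..1 (factorial args all ≥0)
  k=1: (−1)^0·12.0000/(6)·0.6804^3·0.7328^1 = +0.461658
d^2_{-2,-1}(1.645) = +0.461658

d=0.4617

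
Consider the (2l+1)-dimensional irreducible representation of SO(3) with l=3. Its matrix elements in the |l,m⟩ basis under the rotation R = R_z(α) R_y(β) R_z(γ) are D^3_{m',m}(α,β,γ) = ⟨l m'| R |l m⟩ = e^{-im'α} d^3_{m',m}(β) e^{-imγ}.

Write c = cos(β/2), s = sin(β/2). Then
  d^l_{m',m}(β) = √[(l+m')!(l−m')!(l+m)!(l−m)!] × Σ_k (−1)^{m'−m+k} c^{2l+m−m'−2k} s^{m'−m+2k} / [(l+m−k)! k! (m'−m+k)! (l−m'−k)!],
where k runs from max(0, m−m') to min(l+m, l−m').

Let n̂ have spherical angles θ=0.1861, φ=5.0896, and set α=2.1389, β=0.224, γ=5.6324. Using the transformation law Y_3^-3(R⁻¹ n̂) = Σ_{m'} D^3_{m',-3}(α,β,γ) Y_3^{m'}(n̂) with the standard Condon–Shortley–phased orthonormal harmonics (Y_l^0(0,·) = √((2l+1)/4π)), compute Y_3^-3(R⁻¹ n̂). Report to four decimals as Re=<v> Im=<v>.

Need the full column D^3_{m',-3} for m'=−3..3 at α=2.1389, β=0.224, γ=5.6324.
cos(β/2)=0.993735, sin(β/2)=0.111766
d^3_{-3,-3}: single k=0 term ⇒ +0.962991;  D = -0.236423-0.933518i
d^3_{-2,-3}: single k=0 term ⇒ -0.265300;  D = +0.181739-0.193274i
d^3_{-1,-3}: single k=0 term ⇒ +0.047179;  D = +0.046360+0.008750i
d^3_{0,-3}: single k=0 term ⇒ -0.006127;  D = +0.002282+0.005686i
d^3_{1,-3}: single k=0 term ⇒ +0.000597;  D = -0.000347+0.000485i
d^3_{2,-3}: single k=0 term ⇒ -0.000042;  D = -0.000042-0.000002i
d^3_{3,-3}: single k=0 term ⇒ +0.000002;  D = -0.000001-0.000002i
Y_3^{m'}(θ=0.1861,φ=5.0896) and Σ D·Y over m':
  (-0.2364-0.9335i)·(-0.0024-0.0011i)  (+0.1817-0.1933i)·(-0.0251+0.0235i)  (+0.0464+0.0087i)·(+0.0843+0.2129i)  (+0.0023+0.0057i)·(+0.6707+0.0000i)  (-0.0003+0.0005i)·(-0.0843+0.2129i)  (-0.0000-0.0000i)·(-0.0251-0.0235i)  (-0.0000-0.0000i)·(+0.0024-0.0011i)
Y_3^-3(R⁻¹ n̂) = +0.003019+0.025927i

Re=0.0030 Im=0.0259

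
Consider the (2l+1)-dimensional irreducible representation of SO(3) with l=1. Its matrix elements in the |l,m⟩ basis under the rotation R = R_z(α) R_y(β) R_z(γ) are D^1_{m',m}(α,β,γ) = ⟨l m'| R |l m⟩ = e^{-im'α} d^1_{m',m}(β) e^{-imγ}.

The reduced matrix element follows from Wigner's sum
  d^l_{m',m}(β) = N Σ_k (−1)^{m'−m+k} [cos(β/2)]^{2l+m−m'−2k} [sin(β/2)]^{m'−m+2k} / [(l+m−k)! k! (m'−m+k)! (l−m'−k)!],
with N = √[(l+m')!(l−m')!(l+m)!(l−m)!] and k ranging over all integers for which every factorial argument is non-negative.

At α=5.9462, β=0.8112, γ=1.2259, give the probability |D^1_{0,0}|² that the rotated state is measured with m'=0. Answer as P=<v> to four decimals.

First d^1_{0,0}(β=0.8112), then the phase factors e^{-i(0)α} and e^{-i(0)γ}:
Half-angle: c=0.918866, s=0.394570. N=√(1·1·1·1)=1.000000
The bounds max(0,m−m')=0 and min(l+m,l−m')=1 give 2 terms
  k=0: (−1)^0·1.0000/(1)·0.9189^2·0.3946^0 = +0.844314
  k=1: (−1)^1·1.0000/(1)·0.9189^0·0.3946^2 = -0.155686
d^1_{0,0}(0.8112) = +0.844314 -0.155686 = +0.688629
|D^1_{0,0}|² = |d^1_{0,0}(β)|² = (+0.688629)² = 0.474210 (the z-rotation phases have unit modulus)

P=0.4742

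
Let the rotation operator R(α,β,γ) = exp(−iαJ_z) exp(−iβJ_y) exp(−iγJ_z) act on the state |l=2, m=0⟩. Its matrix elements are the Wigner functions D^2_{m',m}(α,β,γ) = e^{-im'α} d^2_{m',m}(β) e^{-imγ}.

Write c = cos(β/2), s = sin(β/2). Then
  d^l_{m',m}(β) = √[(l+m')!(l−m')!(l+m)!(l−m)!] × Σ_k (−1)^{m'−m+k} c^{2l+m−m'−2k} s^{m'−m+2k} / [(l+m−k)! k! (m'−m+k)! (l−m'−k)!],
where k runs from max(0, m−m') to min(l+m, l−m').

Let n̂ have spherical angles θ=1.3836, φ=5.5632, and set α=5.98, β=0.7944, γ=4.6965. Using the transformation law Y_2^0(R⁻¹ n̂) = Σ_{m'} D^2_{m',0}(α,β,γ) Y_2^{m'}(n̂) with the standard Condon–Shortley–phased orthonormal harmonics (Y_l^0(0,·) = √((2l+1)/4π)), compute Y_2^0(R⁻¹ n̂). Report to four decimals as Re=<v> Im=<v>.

Re=0.2476 Im=0.0000

Need the full column D^2_{m',0} for m'=−2..2 at α=5.98, β=0.7944, γ=4.6965.
cos(β/2)=0.922148, sin(β/2)=0.386838
d^2_{-2,0}: single k=2 term ⇒ +0.311698;  D = +0.256129-0.177633i
d^2_{-1,0}: k∈[1..2] ⇒ +0.743030 -0.130756 = +0.612273;  D = +0.584348-0.182801i
d^2_{0,0}: k∈[0..2] ⇒ +0.723106 -0.509001 +0.022393 = +0.236498;  D = +0.236498+0.000000i
d^2_{1,0}: k∈[0..1] ⇒ -0.743030 +0.130756 = -0.612273;  D = -0.584348-0.182801i
d^2_{2,0}: single k=0 term ⇒ +0.311698;  D = +0.256129+0.177633i
Y_2^{m'}(θ=1.3836,φ=5.5632) and Σ D·Y over m':
  (+0.2561-0.1776i)·(+0.0486+0.3697i)  (+0.5843-0.1828i)·(+0.1062+0.0931i)  (+0.2365+0.0000i)·(-0.2826+0.0000i)  (-0.5843-0.1828i)·(-0.1062+0.0931i)  (+0.2561+0.1776i)·(+0.0486-0.3697i)
Y_2^0(R⁻¹ n̂) = +0.247599-0.000000i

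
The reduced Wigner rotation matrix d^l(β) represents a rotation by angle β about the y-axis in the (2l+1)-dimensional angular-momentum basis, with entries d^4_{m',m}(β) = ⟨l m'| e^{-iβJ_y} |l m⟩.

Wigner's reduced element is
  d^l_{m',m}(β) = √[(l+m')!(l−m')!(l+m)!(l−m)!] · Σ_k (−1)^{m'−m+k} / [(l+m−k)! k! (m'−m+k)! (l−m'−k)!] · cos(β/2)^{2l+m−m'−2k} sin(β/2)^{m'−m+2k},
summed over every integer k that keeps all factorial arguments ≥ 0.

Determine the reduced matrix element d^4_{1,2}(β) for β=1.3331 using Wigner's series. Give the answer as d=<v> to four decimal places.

d=-0.3974

d^4_{1,2}(β=1.3331) via Wigner's sum:
c=cos(1.3331/2)=0.785959, s=sin(1.3331/2)=0.618278; N=√[120·6·720·2]=1018.233765
Admissible k: 1..3 (factorial args all ≥0)
  k=1: (−1)^0·1018.2338/(240)·0.7860^7·0.6183^1 = +0.485983
  k=2: (−1)^1·1018.2338/(48)·0.7860^5·0.6183^3 = -1.503690
  k=3: (−1)^2·1018.2338/(72)·0.7860^3·0.6183^5 = +0.620347
d^4_{1,2}(1.3331) = +0.485983 -1.503690 +0.620347 = -0.397361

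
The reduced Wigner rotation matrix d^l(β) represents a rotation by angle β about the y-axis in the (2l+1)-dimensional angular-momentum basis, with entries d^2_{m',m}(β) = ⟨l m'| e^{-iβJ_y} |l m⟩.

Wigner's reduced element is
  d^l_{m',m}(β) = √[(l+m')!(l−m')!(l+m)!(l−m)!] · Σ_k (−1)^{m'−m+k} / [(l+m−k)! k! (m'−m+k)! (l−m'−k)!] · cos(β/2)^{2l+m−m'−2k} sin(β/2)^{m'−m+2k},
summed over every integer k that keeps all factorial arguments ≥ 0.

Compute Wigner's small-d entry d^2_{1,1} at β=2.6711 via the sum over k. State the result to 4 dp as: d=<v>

d=-0.1512

d^2_{1,1}(β=2.6711) via Wigner's sum:
Half-angle: c=0.233083, s=0.972457. N=√(6·1·6·1)=6.000000
Admissible k: 0..1 (factorial args all ≥0)
  k=0: (−1)^0·6.0000/(6)·0.2331^4·0.9725^0 = +0.002951
  k=1: (−1)^1·6.0000/(2)·0.2331^2·0.9725^2 = -0.154128
d^2_{1,1}(2.6711) = +0.002951 -0.154128 = -0.151177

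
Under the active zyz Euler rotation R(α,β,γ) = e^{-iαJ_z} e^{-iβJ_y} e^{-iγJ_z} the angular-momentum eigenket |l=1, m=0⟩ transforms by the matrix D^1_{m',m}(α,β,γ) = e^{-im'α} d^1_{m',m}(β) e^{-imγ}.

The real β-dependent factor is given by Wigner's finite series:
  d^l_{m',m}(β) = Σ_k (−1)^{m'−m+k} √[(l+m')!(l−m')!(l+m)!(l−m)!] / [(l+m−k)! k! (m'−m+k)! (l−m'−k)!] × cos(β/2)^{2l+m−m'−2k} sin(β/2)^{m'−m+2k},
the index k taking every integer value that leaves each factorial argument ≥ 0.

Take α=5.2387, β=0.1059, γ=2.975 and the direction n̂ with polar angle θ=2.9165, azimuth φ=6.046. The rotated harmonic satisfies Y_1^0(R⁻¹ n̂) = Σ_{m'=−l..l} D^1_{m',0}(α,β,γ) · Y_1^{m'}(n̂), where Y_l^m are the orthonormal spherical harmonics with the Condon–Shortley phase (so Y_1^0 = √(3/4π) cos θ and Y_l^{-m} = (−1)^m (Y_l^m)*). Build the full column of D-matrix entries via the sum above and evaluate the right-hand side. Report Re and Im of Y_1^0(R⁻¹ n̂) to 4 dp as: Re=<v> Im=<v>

Re=-0.4656 Im=0.0000

Need the full column D^1_{m',0} for m'=−1..1 at α=5.2387, β=0.1059, γ=2.975.
cos(β/2)=0.998598, sin(β/2)=0.052925
d^1_{-1,0}: single k=1 term ⇒ +0.074743;  D = +0.037547-0.064627i
d^1_{0,0}: k∈[0..1] ⇒ +0.997199 -0.002801 = +0.994398;  D = +0.994398+0.000000i
d^1_{1,0}: single k=0 term ⇒ -0.074743;  D = -0.037547-0.064627i
Y_1^{m'}(θ=2.9165,φ=6.046) and Σ D·Y over m':
  (+0.0375-0.0646i)·(+0.0750+0.0181i)  (+0.9944+0.0000i)·(-0.4763+0.0000i)  (-0.0375-0.0646i)·(-0.0750+0.0181i)
Y_1^0(R⁻¹ n̂) = -0.465638+0.000000i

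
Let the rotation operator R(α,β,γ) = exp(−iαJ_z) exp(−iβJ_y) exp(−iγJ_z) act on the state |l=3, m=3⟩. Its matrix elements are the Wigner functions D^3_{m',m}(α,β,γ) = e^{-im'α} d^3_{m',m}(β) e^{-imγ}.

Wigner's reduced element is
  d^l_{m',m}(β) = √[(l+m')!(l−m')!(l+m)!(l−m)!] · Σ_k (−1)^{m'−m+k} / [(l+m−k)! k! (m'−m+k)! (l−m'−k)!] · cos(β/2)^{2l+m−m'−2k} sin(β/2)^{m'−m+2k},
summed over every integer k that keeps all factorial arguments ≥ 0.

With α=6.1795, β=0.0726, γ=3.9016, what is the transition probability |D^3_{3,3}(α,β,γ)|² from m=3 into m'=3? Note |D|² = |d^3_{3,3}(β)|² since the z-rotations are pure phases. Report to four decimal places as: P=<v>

D^3_{3,3}(6.1795,0.0726,3.9016) = e^{-i·3·6.1795}·d^3_{3,3}(0.0726)·e^{-i·3·3.9016}. Compute d first:
Half-angle: c=0.999341, s=0.036292. N=√(720·1·720·1)=720.000000
k: max(0,(3)−(3))=0 … min(3+(3),3−(3))=0
  k=0: (−1)^0·720.0000/(720)·0.9993^6·0.0363^0 = +0.996054
d^3_{3,3}(0.0726) = +0.996054
|D^3_{3,3}|² = |d^3_{3,3}(β)|² = (+0.996054)² = 0.992123 (the z-rotation phases have unit modulus)

P=0.9921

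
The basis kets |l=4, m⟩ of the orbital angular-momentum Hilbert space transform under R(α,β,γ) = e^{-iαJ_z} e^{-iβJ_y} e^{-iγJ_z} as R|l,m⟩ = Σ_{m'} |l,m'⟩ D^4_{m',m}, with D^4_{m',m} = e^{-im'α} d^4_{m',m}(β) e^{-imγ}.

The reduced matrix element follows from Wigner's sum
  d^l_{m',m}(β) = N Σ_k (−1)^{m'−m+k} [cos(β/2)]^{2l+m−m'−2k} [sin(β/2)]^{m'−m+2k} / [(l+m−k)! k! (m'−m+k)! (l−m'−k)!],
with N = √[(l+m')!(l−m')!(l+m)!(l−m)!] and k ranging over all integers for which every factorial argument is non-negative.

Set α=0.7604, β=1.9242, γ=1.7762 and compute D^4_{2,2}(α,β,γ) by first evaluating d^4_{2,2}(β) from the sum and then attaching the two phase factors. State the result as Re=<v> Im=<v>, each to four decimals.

D^4_{2,2}(0.7604,1.9242,1.7762) = e^{-i·2·0.7604}·d^4_{2,2}(1.9242)·e^{-i·2·1.7762}. Compute d first:
With c≡cos(β/2)=0.571798 and s≡sin(β/2)=0.820394, N=[720·2·720·2]^{1/2}=1440.000000
The bounds max(0,m−m')=0 and min(l+m,l−m')=2 give 3 terms
  k=0: (−1)^0·1440.0000/(1440)·0.5718^8·0.8204^0 = +0.011427
  k=1: (−1)^1·1440.0000/(120)·0.5718^6·0.8204^2 = -0.282283
  k=2: (−1)^2·1440.0000/(96)·0.5718^4·0.8204^4 = +0.726362
d^4_{2,2}(1.9242) = +0.011427 -0.282283 +0.726362 = +0.455507
Phases: e^{-i·(2)·0.7604}=+0.049976-0.998750i, e^{-i·(2)·1.7762}=-0.916799+0.399350i ⇒ D=+0.160809+0.426177i

Re=0.1608 Im=0.4262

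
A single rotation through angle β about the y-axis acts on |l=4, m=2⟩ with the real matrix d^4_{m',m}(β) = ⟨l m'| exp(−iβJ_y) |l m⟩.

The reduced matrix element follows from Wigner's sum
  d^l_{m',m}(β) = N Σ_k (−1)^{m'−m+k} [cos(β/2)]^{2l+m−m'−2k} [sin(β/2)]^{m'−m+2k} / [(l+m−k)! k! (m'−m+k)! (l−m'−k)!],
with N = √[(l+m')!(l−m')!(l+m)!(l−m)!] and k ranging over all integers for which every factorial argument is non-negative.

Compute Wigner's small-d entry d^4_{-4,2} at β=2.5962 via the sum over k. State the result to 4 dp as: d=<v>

d=0.3062

d^4_{-4,2}(β=2.5962) via Wigner's sum:
With c≡cos(β/2)=0.269329 and s≡sin(β/2)=0.963048, N=[1·40320·720·2]^{1/2}=7619.763776
The bounds max(0,m−m')=6 and min(l+m,l−m')=6 give 1 term
  k=6: (−1)^0·7619.7638/(1440)·0.2693^2·0.9630^6 = +0.306220
d^4_{-4,2}(2.5962) = +0.306220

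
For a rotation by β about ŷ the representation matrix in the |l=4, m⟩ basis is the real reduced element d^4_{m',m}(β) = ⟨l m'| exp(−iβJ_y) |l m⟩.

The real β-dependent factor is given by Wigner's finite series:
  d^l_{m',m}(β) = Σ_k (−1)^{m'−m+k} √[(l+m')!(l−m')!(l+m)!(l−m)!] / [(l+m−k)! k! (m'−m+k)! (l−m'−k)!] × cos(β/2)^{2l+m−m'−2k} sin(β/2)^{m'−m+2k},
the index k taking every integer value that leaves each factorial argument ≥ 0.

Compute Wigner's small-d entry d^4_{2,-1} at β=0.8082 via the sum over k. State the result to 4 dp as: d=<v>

d=-0.4156

d^4_{2,-1}(β=0.8082) via Wigner's sum:
c=cos(0.8082/2)=0.919457, s=sin(0.8082/2)=0.393191; N=√[720·2·6·120]=1018.233765
k: max(0,(-1)−(2))=0 … min(4+(-1),4−(2))=2
  k=0: (−1)^3·1018.2338/(72)·0.9195^5·0.3932^3 = -0.564915
  k=1: (−1)^4·1018.2338/(48)·0.9195^3·0.3932^5 = +0.154960
  k=2: (−1)^5·1018.2338/(240)·0.9195^1·0.3932^7 = -0.005668
d^4_{2,-1}(0.8082) = -0.564915 +0.154960 -0.005668 = -0.415623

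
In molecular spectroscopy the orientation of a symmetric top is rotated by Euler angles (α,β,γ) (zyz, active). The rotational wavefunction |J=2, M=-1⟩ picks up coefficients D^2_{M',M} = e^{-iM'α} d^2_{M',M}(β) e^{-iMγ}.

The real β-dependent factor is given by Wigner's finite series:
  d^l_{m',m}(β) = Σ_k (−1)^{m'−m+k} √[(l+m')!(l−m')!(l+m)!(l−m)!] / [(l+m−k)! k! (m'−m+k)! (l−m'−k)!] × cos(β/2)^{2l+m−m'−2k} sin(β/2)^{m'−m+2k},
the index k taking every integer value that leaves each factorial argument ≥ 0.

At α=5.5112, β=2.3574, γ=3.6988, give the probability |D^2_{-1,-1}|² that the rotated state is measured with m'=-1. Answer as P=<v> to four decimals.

P=0.1244

D^2_{-1,-1}(5.5112,2.3574,3.6988) = e^{-i·-1·5.5112}·d^2_{-1,-1}(2.3574)·e^{-i·-1·3.6988}. Compute d first:
With c≡cos(β/2)=0.382126 and s≡sin(β/2)=0.924110, N=[1·6·1·6]^{1/2}=6.000000
k∈{0,1} keeps every argument non-negative
  k=0: (−1)^0·6.0000/(6)·0.3821^4·0.9241^0 = +0.021322
  k=1: (−1)^1·6.0000/(2)·0.3821^2·0.9241^2 = -0.374096
d^2_{-1,-1}(2.3574) = +0.021322 -0.374096 = -0.352774
|D^2_{-1,-1}|² = |d^2_{-1,-1}(β)|² = (-0.352774)² = 0.124449 (the z-rotation phases have unit modulus)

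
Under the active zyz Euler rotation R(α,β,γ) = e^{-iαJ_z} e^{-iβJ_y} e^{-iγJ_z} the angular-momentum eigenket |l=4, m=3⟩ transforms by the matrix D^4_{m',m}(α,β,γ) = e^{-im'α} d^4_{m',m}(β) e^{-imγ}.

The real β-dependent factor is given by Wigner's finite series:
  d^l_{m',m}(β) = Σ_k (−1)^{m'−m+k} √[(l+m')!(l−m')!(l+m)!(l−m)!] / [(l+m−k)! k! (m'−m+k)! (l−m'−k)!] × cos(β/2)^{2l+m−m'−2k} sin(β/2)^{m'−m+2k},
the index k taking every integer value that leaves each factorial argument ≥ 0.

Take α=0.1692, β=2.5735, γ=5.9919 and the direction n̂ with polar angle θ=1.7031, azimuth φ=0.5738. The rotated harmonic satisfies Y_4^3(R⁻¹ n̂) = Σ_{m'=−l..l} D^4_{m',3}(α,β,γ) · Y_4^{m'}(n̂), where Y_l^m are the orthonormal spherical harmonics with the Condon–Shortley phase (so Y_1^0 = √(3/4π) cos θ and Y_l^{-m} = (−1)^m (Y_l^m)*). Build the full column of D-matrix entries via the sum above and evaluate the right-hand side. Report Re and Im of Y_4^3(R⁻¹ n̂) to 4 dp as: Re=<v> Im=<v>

Need the full column D^4_{m',3} for m'=−4..4 at α=0.1692, β=2.5735, γ=5.9919.
cos(β/2)=0.280242, sin(β/2)=0.959929
d^4_{-4,3}: single k=7 term ⇒ +0.595324;  D = +0.011989+0.595203i
d^4_{-3,3}: k∈[6..7] ⇒ +0.430131 -0.720965 = -0.290834;  D = -0.054738-0.285637i
d^4_{-2,3}: k∈[5..6] ⇒ +0.201364 -0.787539 = -0.586175;  D = -0.205694-0.548901i
d^4_{-1,3}: k∈[4..5] ⇒ +0.069280 -0.487722 = -0.418442;  D = -0.210720-0.361512i
d^4_{0,3}: k∈[3..4] ⇒ +0.018090 -0.212256 = -0.194166;  D = -0.124630-0.148888i
d^4_{1,3}: k∈[2..3] ⇒ +0.003543 -0.069280 = -0.065737;  D = -0.050081-0.042583i
d^4_{2,3}: k∈[1..2] ⇒ +0.000488 -0.017162 = -0.016675;  D = -0.014341-0.008508i
d^4_{3,3}: k∈[0..1] ⇒ +0.000038 -0.003124 = -0.003086;  D = -0.002882-0.001105i
d^4_{4,3}: single k=0 term ⇒ -0.000369;  D = -0.000361-0.000072i
Y_4^{m'}(θ=1.7031,φ=0.5738) and Σ D·Y over m':
  (+0.0120+0.5952i)·(-0.2831-0.3200i)  (-0.0547-0.2856i)·(+0.0241+0.1590i)  (-0.2057-0.5489i)·(-0.1185+0.2632i)  (-0.2107-0.3615i)·(+0.1495-0.0967i)  (-0.1246-0.1489i)·(+0.2633+0.0000i)  (-0.0501-0.0426i)·(-0.1495-0.0967i)  (-0.0143-0.0085i)·(-0.1185-0.2632i)  (-0.0029-0.0011i)·(-0.0241+0.1590i)  (-0.0004-0.0001i)·(-0.2831+0.3200i)
Y_4^3(R⁻¹ n̂) = +0.303950-0.234451i

Re=0.3039 Im=-0.2345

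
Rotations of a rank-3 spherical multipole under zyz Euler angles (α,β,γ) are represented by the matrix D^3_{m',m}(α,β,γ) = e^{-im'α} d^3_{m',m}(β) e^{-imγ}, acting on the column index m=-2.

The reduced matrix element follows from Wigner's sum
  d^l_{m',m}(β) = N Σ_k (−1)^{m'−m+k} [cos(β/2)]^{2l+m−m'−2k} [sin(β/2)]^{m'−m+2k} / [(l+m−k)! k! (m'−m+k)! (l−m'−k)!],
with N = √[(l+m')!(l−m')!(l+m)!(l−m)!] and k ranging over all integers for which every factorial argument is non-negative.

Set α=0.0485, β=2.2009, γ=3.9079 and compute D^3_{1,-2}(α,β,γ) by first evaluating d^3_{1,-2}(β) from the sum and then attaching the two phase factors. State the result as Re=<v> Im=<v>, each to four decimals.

D^3_{1,-2}(0.0485,2.2009,3.9079) = e^{-i·1·0.0485}·d^3_{1,-2}(2.2009)·e^{-i·-2·3.9079}. Compute d first:
c=cos(2.2009/2)=0.453195, s=sin(2.2009/2)=0.891411; N=√[24·2·1·120]=75.894664
k∈{0,1} keeps every argument non-negative
  k=0: (−1)^3·75.8947/(12)·0.4532^3·0.8914^3 = -0.416985
  k=1: (−1)^4·75.8947/(24)·0.4532^1·0.8914^5 = +0.806633
d^3_{1,-2}(2.2009) = -0.416985 +0.806633 = +0.389649
Attach z-rotation phases: D = e^{-i(1)(0.0485)}·(+0.389649)·e^{-i(-2)(3.9079)} = +0.033733+0.388186i

Re=0.0337 Im=0.3882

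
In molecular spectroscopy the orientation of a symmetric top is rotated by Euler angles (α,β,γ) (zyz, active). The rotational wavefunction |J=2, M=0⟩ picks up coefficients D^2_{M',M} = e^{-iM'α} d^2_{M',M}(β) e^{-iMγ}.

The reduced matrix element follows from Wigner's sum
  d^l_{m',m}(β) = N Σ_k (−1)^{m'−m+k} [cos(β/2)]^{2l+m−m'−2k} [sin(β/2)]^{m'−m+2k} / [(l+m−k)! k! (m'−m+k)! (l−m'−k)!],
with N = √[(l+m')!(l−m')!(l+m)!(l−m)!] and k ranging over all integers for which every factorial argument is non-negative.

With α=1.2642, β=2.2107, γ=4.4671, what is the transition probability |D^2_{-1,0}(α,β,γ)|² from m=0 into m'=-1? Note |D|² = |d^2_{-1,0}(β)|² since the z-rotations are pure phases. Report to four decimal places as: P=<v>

P=0.3441

First d^2_{-1,0}(β=2.2107), then the phase factors e^{-i(-1)α} and e^{-i(0)γ}:
With c≡cos(β/2)=0.448822 and s≡sin(β/2)=0.893621, N=[1·6·2·2]^{1/2}=4.898979
The bounds max(0,m−m')=1 and min(l+m,l−m')=2 give 2 terms
  k=1: (−1)^0·4.8990/(2)·0.4488^3·0.8936^1 = +0.197902
  k=2: (−1)^1·4.8990/(2)·0.4488^1·0.8936^3 = -0.784531
d^2_{-1,0}(2.2107) = +0.197902 -0.784531 = -0.586629
|D^2_{-1,0}|² = |d^2_{-1,0}(β)|² = (-0.586629)² = 0.344133 (the z-rotation phases have unit modulus)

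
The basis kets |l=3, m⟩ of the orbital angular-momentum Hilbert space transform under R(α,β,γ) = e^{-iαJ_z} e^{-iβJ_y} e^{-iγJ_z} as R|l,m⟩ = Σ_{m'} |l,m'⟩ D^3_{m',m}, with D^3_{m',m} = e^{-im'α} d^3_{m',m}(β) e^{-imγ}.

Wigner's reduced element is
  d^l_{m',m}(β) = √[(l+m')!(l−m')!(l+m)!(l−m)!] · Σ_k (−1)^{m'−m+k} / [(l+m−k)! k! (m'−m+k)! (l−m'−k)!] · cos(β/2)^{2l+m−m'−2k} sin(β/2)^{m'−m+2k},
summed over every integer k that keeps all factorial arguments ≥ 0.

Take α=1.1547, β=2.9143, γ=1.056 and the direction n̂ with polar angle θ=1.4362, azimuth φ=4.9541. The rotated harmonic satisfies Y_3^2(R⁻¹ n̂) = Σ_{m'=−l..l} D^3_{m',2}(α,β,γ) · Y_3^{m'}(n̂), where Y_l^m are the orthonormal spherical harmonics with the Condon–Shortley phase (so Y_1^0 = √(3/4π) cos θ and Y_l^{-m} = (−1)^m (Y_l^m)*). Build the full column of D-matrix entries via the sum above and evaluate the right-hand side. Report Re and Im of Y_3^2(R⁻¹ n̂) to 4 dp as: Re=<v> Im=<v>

Need the full column D^3_{m',2} for m'=−3..3 at α=1.1547, β=2.9143, γ=1.056.
cos(β/2)=0.113402, sin(β/2)=0.993549
d^3_{-3,2}: single k=5 term ⇒ +0.268932;  D = +0.058347+0.262526i
d^3_{-2,2}: k∈[4..5] ⇒ +0.062657 -0.961914 = -0.899257;  D = -0.881794-0.176363i
d^3_{-1,2}: k∈[3..4] ⇒ +0.009046 -0.347190 = -0.338144;  D = -0.194679+0.276480i
d^3_{0,2}: k∈[2..3] ⇒ +0.000894 -0.068637 = -0.067743;  D = +0.034899+0.058062i
d^3_{1,2}: k∈[1..2] ⇒ +0.000059 -0.009046 = -0.008987;  D = +0.008917-0.001121i
d^3_{2,2}: k∈[0..1] ⇒ +0.000002 -0.000816 = -0.000814;  D = +0.000234-0.000780i
d^3_{3,2}: single k=0 term ⇒ -0.000046;  D = -0.000035-0.000030i
Y_3^{m'}(θ=1.4362,φ=4.9541) and Σ D·Y over m':
  (+0.0583+0.2625i)·(-0.2693-0.3039i)  (-0.8818-0.1764i)·(-0.1192+0.0626i)  (-0.1947+0.2765i)·(-0.0698-0.2830i)  (+0.0349+0.0581i)·(-0.1457+0.0000i)  (+0.0089-0.0011i)·(+0.0698-0.2830i)  (+0.0002-0.0008i)·(-0.1192-0.0626i)  (-0.0000-0.0000i)·(+0.2693-0.3039i)
Y_3^2(R⁻¹ n̂) = +0.267178-0.097772i

Re=0.2672 Im=-0.0978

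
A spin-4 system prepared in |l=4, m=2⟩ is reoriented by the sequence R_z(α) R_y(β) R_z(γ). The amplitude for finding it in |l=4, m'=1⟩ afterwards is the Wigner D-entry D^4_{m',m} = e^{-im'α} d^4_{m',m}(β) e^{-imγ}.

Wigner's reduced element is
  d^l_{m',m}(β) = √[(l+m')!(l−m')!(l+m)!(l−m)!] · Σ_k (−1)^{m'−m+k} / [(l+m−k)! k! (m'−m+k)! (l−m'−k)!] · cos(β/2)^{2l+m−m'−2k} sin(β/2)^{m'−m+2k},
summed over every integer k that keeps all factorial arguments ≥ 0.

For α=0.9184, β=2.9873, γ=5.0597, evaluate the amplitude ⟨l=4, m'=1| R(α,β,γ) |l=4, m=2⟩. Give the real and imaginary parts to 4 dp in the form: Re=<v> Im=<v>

D^4_{1,2}(0.9184,2.9873,5.0597) = e^{-i·1·0.9184}·d^4_{1,2}(2.9873)·e^{-i·2·5.0597}. Compute d first:
Half-angle: c=0.077070, s=0.997026. N=√(120·6·720·2)=1018.233765
Admissible k: 1..3 (factorial args all ≥0)
  k=1: (−1)^0·1018.2338/(240)·0.0771^7·0.9970^1 = +0.000000
  k=2: (−1)^1·1018.2338/(48)·0.0771^5·0.9970^3 = -0.000057
  k=3: (−1)^2·1018.2338/(72)·0.0771^3·0.9970^5 = +0.006378
d^4_{1,2}(2.9873) = +0.000000 -0.000057 +0.006378 = +0.006321
D = (+0.607092-0.794631i)·(+0.006321)·(-0.768296+0.640095i) = +0.000267+0.006315i

Re=0.0003 Im=0.0063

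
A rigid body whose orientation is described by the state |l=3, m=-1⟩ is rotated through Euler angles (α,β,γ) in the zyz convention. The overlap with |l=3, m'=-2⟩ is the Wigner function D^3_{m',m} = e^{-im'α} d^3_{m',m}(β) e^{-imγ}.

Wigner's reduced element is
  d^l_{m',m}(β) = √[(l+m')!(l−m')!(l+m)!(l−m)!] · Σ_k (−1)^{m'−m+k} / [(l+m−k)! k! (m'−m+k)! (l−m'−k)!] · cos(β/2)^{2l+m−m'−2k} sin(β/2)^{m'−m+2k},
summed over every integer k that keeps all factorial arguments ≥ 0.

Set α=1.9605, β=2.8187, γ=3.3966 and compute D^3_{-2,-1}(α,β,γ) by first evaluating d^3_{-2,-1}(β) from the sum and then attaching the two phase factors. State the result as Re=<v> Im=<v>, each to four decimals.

Re=-0.0127 Im=-0.0214

D^3_{-2,-1}(1.9605,2.8187,3.3966) = e^{-i·-2·1.9605}·d^3_{-2,-1}(2.8187)·e^{-i·-1·3.3966}. Compute d first:
c=cos(2.8187/2)=0.160746, s=sin(2.8187/2)=0.986996; N=√[1·120·2·24]=75.894664
Admissible k: 1..2 (factorial args all ≥0)
  k=1: (−1)^0·75.8947/(24)·0.1607^5·0.9870^1 = +0.000335
  k=2: (−1)^1·75.8947/(12)·0.1607^3·0.9870^3 = -0.025258
d^3_{-2,-1}(2.8187) = +0.000335 -0.025258 = -0.024923
Attach z-rotation phases: D = e^{-i(-2)(1.9605)}·(-0.024923)·e^{-i(-1)(3.3966)} = -0.012736-0.021423i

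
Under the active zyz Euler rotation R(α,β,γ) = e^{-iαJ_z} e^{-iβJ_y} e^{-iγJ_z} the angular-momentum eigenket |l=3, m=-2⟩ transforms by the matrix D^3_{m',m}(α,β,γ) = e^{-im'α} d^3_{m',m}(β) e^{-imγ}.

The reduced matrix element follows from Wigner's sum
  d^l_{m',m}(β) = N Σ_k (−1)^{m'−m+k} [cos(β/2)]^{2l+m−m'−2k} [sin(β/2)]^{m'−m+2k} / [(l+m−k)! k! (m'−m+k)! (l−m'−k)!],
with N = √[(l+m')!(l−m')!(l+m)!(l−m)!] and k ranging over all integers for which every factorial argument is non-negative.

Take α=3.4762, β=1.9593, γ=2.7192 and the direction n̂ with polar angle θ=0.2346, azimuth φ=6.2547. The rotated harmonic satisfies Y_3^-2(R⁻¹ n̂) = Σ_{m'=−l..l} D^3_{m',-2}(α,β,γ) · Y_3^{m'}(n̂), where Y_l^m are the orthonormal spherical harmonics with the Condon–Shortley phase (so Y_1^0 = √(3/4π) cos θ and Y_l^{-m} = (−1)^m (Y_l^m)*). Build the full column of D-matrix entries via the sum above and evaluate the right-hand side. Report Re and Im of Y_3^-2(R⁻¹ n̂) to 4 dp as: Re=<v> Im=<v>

Need the full column D^3_{m',-2} for m'=−3..3 at α=3.4762, β=1.9593, γ=2.7192.
cos(β/2)=0.557313, sin(β/2)=0.830302
d^3_{-3,-2}: single k=1 term ⇒ +0.109347;  D = -0.107967-0.017317i
d^3_{-2,-2}: k∈[0..1] ⇒ +0.029964 -0.332537 = -0.302573;  D = -0.297922+0.052850i
d^3_{-1,-2}: k∈[0..1] ⇒ -0.141167 +0.626667 = +0.485500;  D = -0.423675+0.237085i
d^3_{0,-2}: k∈[0..1] ⇒ +0.364276 -0.808545 = -0.444269;  D = -0.294947+0.332237i
d^3_{1,-2}: k∈[0..1] ⇒ -0.626667 +0.695474 = +0.068807;  D = -0.026249+0.063603i
d^3_{2,-2}: k∈[0..1] ⇒ +0.738098 -0.327656 = +0.410442;  D = +0.023299-0.409780i
d^3_{3,-2}: single k=0 term ⇒ -0.538712;  D = -0.147742-0.518056i
Y_3^{m'}(θ=0.2346,φ=6.2547) and Σ D·Y over m':
  (-0.1080-0.0173i)·(+0.0052+0.0004i)  (-0.2979+0.0529i)·(+0.0536+0.0031i)  (-0.4237+0.2371i)·(+0.2801+0.0080i)  (-0.2949+0.3322i)·(+0.6278+0.0000i)  (-0.0262+0.0636i)·(-0.2801+0.0080i)  (+0.0233-0.4098i)·(+0.0536-0.0031i)  (-0.1477-0.5181i)·(-0.0052+0.0004i)
Y_3^-2(R⁻¹ n̂) = -0.314589+0.235972i

Re=-0.3146 Im=0.2360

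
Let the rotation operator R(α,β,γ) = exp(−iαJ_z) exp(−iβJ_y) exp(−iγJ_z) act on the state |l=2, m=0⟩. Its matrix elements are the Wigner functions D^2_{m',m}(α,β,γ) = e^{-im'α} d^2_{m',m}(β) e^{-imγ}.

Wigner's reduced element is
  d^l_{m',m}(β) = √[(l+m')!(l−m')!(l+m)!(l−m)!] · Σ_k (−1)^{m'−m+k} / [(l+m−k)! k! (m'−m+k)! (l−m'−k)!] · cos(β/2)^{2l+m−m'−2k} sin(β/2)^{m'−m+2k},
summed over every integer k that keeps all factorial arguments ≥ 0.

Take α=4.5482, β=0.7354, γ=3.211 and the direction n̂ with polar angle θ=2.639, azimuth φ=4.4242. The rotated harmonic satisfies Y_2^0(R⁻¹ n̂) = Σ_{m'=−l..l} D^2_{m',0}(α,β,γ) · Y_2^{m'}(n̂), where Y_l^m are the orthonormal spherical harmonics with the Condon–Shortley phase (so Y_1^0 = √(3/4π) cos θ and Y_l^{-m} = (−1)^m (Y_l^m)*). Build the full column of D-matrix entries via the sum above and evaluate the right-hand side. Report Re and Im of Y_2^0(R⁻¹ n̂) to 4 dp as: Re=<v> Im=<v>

Re=-0.2129 Im=0.0000

Need the full column D^2_{m',0} for m'=−2..2 at α=4.5482, β=0.7354, γ=3.211.
cos(β/2)=0.933157, sin(β/2)=0.359470
d^2_{-2,0}: single k=2 term ⇒ +0.275620;  D = -0.260892+0.088890i
d^2_{-1,0}: k∈[1..2] ⇒ +0.715487 -0.106174 = +0.609313;  D = -0.099594-0.601119i
d^2_{0,0}: k∈[0..2] ⇒ +0.758260 -0.450085 +0.016697 = +0.324872;  D = +0.324872+0.000000i
d^2_{1,0}: k∈[0..1] ⇒ -0.715487 +0.106174 = -0.609313;  D = +0.099594-0.601119i
d^2_{2,0}: single k=0 term ⇒ +0.275620;  D = -0.260892-0.088890i
Y_2^{m'}(θ=2.639,φ=4.4242) and Σ D·Y over m':
  (-0.2609+0.0889i)·(-0.0751-0.0488i)  (-0.0996-0.6011i)·(+0.0927-0.3127i)  (+0.3249+0.0000i)·(+0.4112+0.0000i)  (+0.0996-0.6011i)·(-0.0927-0.3127i)  (-0.2609-0.0889i)·(-0.0751+0.0488i)
Y_2^0(R⁻¹ n̂) = -0.212867-0.000000i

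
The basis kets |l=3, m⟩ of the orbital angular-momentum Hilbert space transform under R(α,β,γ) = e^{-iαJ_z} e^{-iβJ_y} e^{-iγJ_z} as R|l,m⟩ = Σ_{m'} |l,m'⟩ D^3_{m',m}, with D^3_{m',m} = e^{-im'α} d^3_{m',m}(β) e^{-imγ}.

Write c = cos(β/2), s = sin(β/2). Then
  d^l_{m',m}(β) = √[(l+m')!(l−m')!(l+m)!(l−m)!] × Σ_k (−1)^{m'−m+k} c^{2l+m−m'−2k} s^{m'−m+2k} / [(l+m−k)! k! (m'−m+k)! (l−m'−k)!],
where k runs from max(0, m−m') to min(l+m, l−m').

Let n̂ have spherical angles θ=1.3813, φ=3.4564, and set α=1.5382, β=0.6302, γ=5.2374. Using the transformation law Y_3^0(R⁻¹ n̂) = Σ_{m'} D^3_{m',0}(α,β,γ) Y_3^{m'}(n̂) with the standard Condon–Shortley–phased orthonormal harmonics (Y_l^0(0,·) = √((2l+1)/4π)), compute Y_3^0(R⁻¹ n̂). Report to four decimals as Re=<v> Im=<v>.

Need the full column D^3_{m',0} for m'=−3..3 at α=1.5382, β=0.6302, γ=5.2374.
cos(β/2)=0.950765, sin(β/2)=0.309912
d^3_{-3,0}: single k=3 term ⇒ +0.114406;  D = -0.011170-0.113859i
d^3_{-2,0}: k∈[2..3] ⇒ +0.429863 -0.045673 = +0.384190;  D = -0.383374+0.025029i
d^3_{-1,0}: k∈[1..3] ⇒ +0.834056 -0.265855 +0.009416 = +0.577616;  D = +0.018825+0.577310i
d^3_{0,0}: k∈[0..3] ⇒ +0.738653 -0.706336 +0.075048 -0.000886 = +0.106479;  D = +0.106479+0.000000i
d^3_{1,0}: k∈[0..2] ⇒ -0.834056 +0.265855 -0.009416 = -0.577616;  D = -0.018825+0.577310i
d^3_{2,0}: k∈[0..1] ⇒ +0.429863 -0.045673 = +0.384190;  D = -0.383374-0.025029i
d^3_{3,0}: single k=0 term ⇒ -0.114406;  D = +0.011170-0.113859i
Y_3^{m'}(θ=1.3813,φ=3.4564) and Σ D·Y over m':
  (-0.0112-0.1139i)·(-0.2317+0.3202i)  (-0.3834+0.0250i)·(+0.1501-0.1093i)  (+0.0188+0.5773i)·(+0.2483-0.0808i)  (+0.1065+0.0000i)·(-0.1984+0.0000i)  (-0.0188+0.5773i)·(-0.2483-0.0808i)  (-0.3834-0.0250i)·(+0.1501+0.1093i)  (+0.0112-0.1139i)·(+0.2317+0.3202i)
Y_3^0(R⁻¹ n̂) = +0.050055-0.000000i

Re=0.0501 Im=0.0000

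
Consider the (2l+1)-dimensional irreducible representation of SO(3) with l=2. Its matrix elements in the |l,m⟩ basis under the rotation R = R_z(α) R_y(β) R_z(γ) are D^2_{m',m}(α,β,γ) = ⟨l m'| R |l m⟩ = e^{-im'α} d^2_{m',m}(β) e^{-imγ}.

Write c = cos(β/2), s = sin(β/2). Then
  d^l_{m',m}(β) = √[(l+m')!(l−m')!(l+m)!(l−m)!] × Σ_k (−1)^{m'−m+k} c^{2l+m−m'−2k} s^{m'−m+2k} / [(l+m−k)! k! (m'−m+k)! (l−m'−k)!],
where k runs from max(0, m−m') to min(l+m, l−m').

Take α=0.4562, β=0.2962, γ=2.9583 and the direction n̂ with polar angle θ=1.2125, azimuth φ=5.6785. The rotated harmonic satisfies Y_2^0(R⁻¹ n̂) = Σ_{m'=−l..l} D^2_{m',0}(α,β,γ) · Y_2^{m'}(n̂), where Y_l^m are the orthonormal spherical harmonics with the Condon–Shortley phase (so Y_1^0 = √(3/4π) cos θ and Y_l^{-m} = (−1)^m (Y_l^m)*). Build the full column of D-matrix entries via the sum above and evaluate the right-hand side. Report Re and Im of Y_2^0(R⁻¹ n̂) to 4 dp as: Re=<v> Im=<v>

Need the full column D^2_{m',0} for m'=−2..2 at α=0.4562, β=0.2962, γ=2.9583.
cos(β/2)=0.989053, sin(β/2)=0.147559
d^2_{-2,0}: single k=2 term ⇒ +0.052173;  D = +0.031922+0.041268i
d^2_{-1,0}: k∈[1..2] ⇒ +0.349704 -0.007784 = +0.341920;  D = +0.306953+0.150630i
d^2_{0,0}: k∈[0..2] ⇒ +0.956927 -0.085198 +0.000474 = +0.872202;  D = +0.872202+0.000000i
d^2_{1,0}: k∈[0..1] ⇒ -0.349704 +0.007784 = -0.341920;  D = -0.306953+0.150630i
d^2_{2,0}: single k=0 term ⇒ +0.052173;  D = +0.031922-0.041268i
Y_2^{m'}(θ=1.2125,φ=5.6785) and Σ D·Y over m':
  (+0.0319+0.0413i)·(+0.1198+0.3169i)  (+0.3070+0.1506i)·(+0.2087+0.1442i)  (+0.8722+0.0000i)·(-0.1990+0.0000i)  (-0.3070+0.1506i)·(-0.2087+0.1442i)  (+0.0319-0.0413i)·(+0.1198-0.3169i)
Y_2^0(R⁻¹ n̂) = -0.107420-0.000000i

Re=-0.1074 Im=0.0000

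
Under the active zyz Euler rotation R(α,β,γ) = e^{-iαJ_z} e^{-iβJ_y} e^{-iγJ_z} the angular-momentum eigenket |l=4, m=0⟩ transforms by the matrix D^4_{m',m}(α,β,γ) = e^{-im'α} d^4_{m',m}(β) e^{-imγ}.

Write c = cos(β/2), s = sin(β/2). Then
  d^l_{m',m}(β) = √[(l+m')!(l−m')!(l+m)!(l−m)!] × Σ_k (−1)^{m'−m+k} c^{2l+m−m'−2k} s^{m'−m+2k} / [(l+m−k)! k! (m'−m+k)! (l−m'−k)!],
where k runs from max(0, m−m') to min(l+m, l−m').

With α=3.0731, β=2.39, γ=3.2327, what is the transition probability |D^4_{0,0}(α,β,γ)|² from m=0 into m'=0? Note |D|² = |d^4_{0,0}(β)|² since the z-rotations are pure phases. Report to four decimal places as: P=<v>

P=0.1445

D^4_{0,0}(3.0731,2.39,3.2327) = e^{-i·0·3.0731}·d^4_{0,0}(2.39)·e^{-i·0·3.2327}. Compute d first:
c=cos(2.39/2)=0.367013, s=sin(2.39/2)=0.930216; N=√[24·24·24·24]=576.000000
k∈{0,1,2,3,4} keeps every argument non-negative
  k=0: (−1)^0·576.0000/(576)·0.3670^8·0.9302^0 = +0.000329
  k=1: (−1)^1·576.0000/(36)·0.3670^6·0.9302^2 = -0.033836
  k=2: (−1)^2·576.0000/(16)·0.3670^4·0.9302^4 = +0.489063
  k=3: (−1)^3·576.0000/(36)·0.3670^2·0.9302^6 = -1.396322
  k=4: (−1)^4·576.0000/(576)·0.3670^0·0.9302^8 = +0.560621
d^4_{0,0}(2.39) = +0.000329 -0.033836 +0.489063 -1.396322 +0.560621 = -0.380145
|D^4_{0,0}|² = |d^4_{0,0}(β)|² = (-0.380145)² = 0.144511 (the z-rotation phases have unit modulus)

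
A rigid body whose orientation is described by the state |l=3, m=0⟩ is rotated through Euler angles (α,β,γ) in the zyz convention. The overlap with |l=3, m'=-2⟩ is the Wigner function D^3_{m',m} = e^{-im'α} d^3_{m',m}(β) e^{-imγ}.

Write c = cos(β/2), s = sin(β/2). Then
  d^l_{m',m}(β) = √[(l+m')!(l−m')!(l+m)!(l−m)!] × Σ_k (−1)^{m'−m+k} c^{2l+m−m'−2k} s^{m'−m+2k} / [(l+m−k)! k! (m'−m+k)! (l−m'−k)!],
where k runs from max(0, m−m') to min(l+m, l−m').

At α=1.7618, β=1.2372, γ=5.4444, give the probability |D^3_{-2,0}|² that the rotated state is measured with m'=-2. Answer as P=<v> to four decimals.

Split into d^3_{-2,0}(β=1.2372) × two z-phases.
With c≡cos(β/2)=0.814691 and s≡sin(β/2)=0.579895, N=[1·120·6·6]^{1/2}=65.726707
k∈{2,3} keeps every argument non-negative
  k=2: (−1)^0·65.7267/(12)·0.8147^4·0.5799^2 = +0.811393
  k=3: (−1)^1·65.7267/(12)·0.8147^2·0.5799^4 = -0.411097
d^3_{-2,0}(1.2372) = +0.811393 -0.411097 = +0.400296
|D^3_{-2,0}|² = |d^3_{-2,0}(β)|² = (+0.400296)² = 0.160237 (the z-rotation phases have unit modulus)

P=0.1602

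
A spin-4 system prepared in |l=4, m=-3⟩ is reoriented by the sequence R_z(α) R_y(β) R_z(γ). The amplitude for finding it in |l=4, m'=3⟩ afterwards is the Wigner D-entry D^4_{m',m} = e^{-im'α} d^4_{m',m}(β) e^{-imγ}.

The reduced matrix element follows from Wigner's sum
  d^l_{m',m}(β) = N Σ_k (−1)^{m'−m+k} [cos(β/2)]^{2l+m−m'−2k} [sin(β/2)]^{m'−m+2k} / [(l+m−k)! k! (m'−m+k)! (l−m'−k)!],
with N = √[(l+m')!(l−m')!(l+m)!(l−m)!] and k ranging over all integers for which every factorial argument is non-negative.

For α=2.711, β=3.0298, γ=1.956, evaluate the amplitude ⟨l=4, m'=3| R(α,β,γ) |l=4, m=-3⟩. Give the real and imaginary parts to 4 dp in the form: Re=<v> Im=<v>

Split into d^4_{3,-3}(β=3.0298) × two z-phases.
c=cos(3.0298/2)=0.055867, s=sin(3.0298/2)=0.998438; N=√[5040·1·1·5040]=5040.000000
k∈{0,1} keeps every argument non-negative
  k=0: (−1)^6·5040.0000/(720)·0.0559^2·0.9984^6 = +0.021644
  k=1: (−1)^7·5040.0000/(5040)·0.0559^0·0.9984^8 = -0.987574
d^4_{3,-3}(3.0298) = +0.021644 -0.987574 = -0.965930
Phases: e^{-i·(3)·2.711}=-0.275412-0.961326i, e^{-i·(-3)·1.956}=+0.915042-0.403360i ⇒ D=+0.617976+0.742378i

Re=0.6180 Im=0.7424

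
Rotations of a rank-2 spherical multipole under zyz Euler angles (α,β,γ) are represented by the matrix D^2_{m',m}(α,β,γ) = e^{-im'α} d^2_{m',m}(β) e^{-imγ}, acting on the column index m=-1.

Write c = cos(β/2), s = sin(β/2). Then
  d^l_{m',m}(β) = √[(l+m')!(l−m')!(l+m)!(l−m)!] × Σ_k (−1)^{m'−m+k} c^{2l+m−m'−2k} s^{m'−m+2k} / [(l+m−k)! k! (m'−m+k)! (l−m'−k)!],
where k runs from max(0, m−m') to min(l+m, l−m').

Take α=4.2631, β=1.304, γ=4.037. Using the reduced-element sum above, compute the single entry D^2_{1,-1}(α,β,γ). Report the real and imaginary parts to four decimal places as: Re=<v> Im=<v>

Re=0.5480 Im=-0.1261

First d^2_{1,-1}(β=1.304), then the phase factors e^{-i(1)α} and e^{-i(-1)γ}:
With c≡cos(β/2)=0.794872 and s≡sin(β/2)=0.606777, N=[6·1·1·6]^{1/2}=6.000000
k: max(0,(-1)−(1))=0 … min(2+(-1),2−(1))=1
  k=0: (−1)^2·6.0000/(2)·0.7949^2·0.6068^2 = +0.697869
  k=1: (−1)^3·6.0000/(6)·0.7949^0·0.6068^4 = -0.135556
d^2_{1,-1}(1.304) = +0.697869 -0.135556 = +0.562314
Phases: e^{-i·(1)·4.2631}=-0.434325+0.900756i, e^{-i·(-1)·4.037}=-0.625201-0.780464i ⇒ D=+0.548002-0.126059i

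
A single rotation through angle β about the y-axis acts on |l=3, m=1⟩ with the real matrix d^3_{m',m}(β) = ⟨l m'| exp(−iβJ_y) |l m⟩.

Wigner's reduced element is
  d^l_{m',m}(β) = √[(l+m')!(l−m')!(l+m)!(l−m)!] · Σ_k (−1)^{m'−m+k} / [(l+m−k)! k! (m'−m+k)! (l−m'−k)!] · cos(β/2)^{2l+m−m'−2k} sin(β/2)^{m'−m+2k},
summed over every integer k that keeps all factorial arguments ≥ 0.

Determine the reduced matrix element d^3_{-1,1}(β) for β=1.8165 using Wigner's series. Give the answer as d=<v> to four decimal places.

d=-0.3955

d^3_{-1,1}(β=1.8165) via Wigner's sum:
With c≡cos(β/2)=0.615126 and s≡sin(β/2)=0.788428, N=[2·24·24·2]^{1/2}=48.000000
The bounds max(0,m−m')=2 and min(l+m,l−m')=4 give 3 terms
  k=2: (−1)^0·48.0000/(8)·0.6151^4·0.7884^2 = +0.533990
  k=3: (−1)^1·48.0000/(6)·0.6151^2·0.7884^4 = -1.169682
  k=4: (−1)^2·48.0000/(48)·0.6151^0·0.7884^6 = +0.240200
d^3_{-1,1}(1.8165) = +0.533990 -1.169682 +0.240200 = -0.395492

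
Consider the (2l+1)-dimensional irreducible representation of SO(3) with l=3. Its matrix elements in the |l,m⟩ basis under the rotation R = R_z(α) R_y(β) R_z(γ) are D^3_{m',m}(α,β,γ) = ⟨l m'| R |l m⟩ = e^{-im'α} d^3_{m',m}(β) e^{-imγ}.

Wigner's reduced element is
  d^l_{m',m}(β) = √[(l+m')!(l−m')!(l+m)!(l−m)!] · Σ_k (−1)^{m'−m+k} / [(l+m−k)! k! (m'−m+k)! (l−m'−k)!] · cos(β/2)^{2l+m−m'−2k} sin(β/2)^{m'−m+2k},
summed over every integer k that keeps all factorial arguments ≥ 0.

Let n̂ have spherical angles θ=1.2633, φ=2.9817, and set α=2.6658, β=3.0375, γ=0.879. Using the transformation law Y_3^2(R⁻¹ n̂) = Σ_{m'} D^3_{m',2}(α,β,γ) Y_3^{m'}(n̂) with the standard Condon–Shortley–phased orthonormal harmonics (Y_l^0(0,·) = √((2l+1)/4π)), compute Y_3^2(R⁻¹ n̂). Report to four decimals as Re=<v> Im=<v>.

Need the full column D^3_{m',2} for m'=−3..3 at α=2.6658, β=3.0375, γ=0.879.
cos(β/2)=0.052023, sin(β/2)=0.998646
d^3_{-3,2}: single k=5 term ⇒ +0.126569;  D = +0.126448-0.005540i
d^3_{-2,2}: k∈[4..5] ⇒ +0.013459 -0.991903 = -0.978444;  D = +0.888552+0.409669i
d^3_{-1,2}: k∈[3..4] ⇒ +0.000887 -0.163400 = -0.162513;  D = -0.100024-0.128085i
d^3_{0,2}: k∈[2..3] ⇒ +0.000040 -0.014743 = -0.014703;  D = +0.002736+0.014446i
d^3_{1,2}: k∈[1..2] ⇒ +0.000001 -0.000887 = -0.000886;  D = +0.000252-0.000849i
d^3_{2,2}: k∈[0..1] ⇒ +0.000000 -0.000037 = -0.000037;  D = -0.000025+0.000026i
d^3_{3,2}: single k=0 term ⇒ -0.000001;  D = +0.000001-0.000000i
Y_3^{m'}(θ=1.2633,φ=2.9817) and Σ D·Y over m':
  (+0.1264-0.0055i)·(-0.3205-0.1667i)  (+0.8886+0.4097i)·(+0.2667+0.0883i)  (-0.1000-0.1281i)·(+0.1648+0.0266i)  (+0.0027+0.0144i)·(-0.2871+0.0000i)  (+0.0003-0.0008i)·(-0.1648+0.0266i)  (-0.0000+0.0000i)·(+0.2667-0.0883i)  (+0.0000-0.0000i)·(+0.3205-0.1667i)
Y_3^2(R⁻¹ n̂) = +0.145496+0.140702i

Re=0.1455 Im=0.1407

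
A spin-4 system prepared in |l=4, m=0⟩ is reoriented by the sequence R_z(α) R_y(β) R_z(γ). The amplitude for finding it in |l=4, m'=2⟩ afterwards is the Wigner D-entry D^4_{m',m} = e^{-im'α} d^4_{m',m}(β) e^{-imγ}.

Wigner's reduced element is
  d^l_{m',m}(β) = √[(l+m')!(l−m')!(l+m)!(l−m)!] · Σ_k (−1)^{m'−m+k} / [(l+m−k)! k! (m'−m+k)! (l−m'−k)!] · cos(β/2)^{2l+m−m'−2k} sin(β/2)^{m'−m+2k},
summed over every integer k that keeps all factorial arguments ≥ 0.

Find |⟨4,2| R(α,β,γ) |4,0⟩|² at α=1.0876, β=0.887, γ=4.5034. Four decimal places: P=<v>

P=0.1815

Split into d^4_{2,0}(β=0.887) × two z-phases.
With c≡cos(β/2)=0.903255 and s≡sin(β/2)=0.429103, N=[720·2·24·24]^{1/2}=910.735966
k: max(0,(0)−(2))=0 … min(4+(0),4−(2))=2
  k=0: (−1)^2·910.7360/(96)·0.9033^6·0.4291^2 = +0.948656
  k=1: (−1)^3·910.7360/(36)·0.9033^4·0.4291^4 = -0.570927
  k=2: (−1)^4·910.7360/(96)·0.9033^2·0.4291^6 = +0.048319
d^4_{2,0}(0.887) = +0.948656 -0.570927 +0.048319 = +0.426048
|D^4_{2,0}|² = |d^4_{2,0}(β)|² = (+0.426048)² = 0.181517 (the z-rotation phases have unit modulus)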